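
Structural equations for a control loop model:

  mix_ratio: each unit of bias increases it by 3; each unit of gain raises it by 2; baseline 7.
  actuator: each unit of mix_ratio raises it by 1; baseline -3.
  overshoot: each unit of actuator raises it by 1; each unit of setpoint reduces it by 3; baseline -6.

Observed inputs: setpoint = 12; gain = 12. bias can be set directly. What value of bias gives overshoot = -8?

bias = 2

Substituting into the mix_ratio equation gives mix_ratio = 3*bias + 31.
So actuator = 3*bias + 28.
This gives overshoot = 3*bias - 14.
Solve 3*bias - 14 = -8: bias = (-8 + 14) / 3 = 2.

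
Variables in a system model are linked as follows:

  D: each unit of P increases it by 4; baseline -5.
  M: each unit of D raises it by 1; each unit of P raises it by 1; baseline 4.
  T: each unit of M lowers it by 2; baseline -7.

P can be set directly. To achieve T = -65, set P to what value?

P = 6

Substituting into the M equation gives M = 5*P - 1.
Substituting into the T equation gives T = -10*P - 5.
Solve -10*P - 5 = -65: P = (-65 + 5) / -10 = 6.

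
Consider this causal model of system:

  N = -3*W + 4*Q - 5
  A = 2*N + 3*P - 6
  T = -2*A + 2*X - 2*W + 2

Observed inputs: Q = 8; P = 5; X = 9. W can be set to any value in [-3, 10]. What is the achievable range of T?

-136 to -6

Substituting into the N equation gives N = -3*W + 27.
Substituting into the A equation gives A = -6*W + 63.
T becomes 10*W - 106.
Linear in W, so extremes are at the endpoints: W = -3 gives T = -136; W = 10 gives T = -6.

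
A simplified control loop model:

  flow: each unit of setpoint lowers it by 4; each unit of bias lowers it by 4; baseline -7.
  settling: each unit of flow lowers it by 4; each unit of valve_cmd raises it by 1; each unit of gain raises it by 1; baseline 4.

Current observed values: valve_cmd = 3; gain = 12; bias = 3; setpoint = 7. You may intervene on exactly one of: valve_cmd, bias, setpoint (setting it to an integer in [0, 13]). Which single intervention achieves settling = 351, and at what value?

set bias = 12

Intervening on valve_cmd: settling = valve_cmd + 204. Reaching 351 requires valve_cmd = 147, outside [0, 13].
Intervening on bias: with other inputs at their observed values, settling = 16*bias + 159. Solving for 351 gives bias = 12, within [0, 13].
Intervening on setpoint: settling = 16*setpoint + 95. Reaching 351 requires setpoint = 16, outside [0, 13].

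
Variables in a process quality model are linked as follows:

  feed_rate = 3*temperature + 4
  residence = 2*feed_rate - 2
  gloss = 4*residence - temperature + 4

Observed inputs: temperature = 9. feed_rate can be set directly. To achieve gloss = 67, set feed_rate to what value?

Intervening on feed_rate fixes its value directly, overriding its dependence on temperature.
Substituting into the gloss equation gives gloss = 8*feed_rate - 13.
Solve 8*feed_rate - 13 = 67: feed_rate = (67 + 13) / 8 = 10.

feed_rate = 10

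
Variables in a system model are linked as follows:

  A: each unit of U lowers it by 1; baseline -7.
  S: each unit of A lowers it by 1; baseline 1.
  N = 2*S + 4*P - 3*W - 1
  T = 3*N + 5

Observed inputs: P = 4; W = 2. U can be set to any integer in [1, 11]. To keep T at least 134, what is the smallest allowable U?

Substituting into the S equation gives S = U + 8.
N becomes 2*U + 25.
So T = 6*U + 80.
Require 6*U + 80 ≥ 134, so U ≥ 9.
The smallest integer in [1, 11] satisfying this is 9.

U = 9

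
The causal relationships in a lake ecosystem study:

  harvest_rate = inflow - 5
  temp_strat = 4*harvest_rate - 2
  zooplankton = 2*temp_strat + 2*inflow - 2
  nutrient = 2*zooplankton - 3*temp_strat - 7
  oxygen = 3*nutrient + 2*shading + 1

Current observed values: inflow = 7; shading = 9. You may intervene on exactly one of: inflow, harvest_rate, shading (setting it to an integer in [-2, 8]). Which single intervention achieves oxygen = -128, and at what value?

Intervening on inflow: with other inputs at their observed values, oxygen = 24*inflow - 80. Solving for -128 gives inflow = -2, within [-2, 8].
Intervening on harvest_rate: oxygen = 12*harvest_rate + 64. Reaching -128 requires harvest_rate = -16, outside [-2, 8].
Intervening on shading: oxygen = 2*shading + 70. Reaching -128 requires shading = -99, outside [-2, 8].

set inflow = -2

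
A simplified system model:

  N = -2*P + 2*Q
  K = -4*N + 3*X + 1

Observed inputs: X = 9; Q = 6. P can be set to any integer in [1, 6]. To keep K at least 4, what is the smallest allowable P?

P = 3

Substituting into the N equation gives N = -2*P + 12.
Substituting into the K equation gives K = 8*P - 20.
Require 8*P - 20 ≥ 4, so P ≥ 3.
The smallest integer in [1, 6] satisfying this is 3.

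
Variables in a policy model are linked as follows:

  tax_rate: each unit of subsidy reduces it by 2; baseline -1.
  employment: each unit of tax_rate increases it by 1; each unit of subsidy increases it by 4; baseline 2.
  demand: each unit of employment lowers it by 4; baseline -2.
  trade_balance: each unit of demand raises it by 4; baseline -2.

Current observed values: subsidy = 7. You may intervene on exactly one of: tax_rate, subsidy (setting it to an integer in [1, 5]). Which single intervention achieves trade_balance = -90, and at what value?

set subsidy = 2

Intervening on tax_rate: trade_balance = -16*tax_rate - 490. Reaching -90 requires tax_rate = -25, outside [1, 5].
Intervening on subsidy: with other inputs at their observed values, trade_balance = -32*subsidy - 26. Solving for -90 gives subsidy = 2, within [1, 5].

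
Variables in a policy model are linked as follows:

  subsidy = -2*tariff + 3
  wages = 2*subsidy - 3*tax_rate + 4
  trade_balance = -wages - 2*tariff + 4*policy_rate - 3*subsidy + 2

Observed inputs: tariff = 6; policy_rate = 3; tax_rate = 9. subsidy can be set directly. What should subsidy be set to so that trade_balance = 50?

subsidy = -5

Intervening on subsidy fixes its value directly, overriding its dependence on tariff.
Substituting into the wages equation gives wages = 2*subsidy - 23.
Substituting into the trade_balance equation gives trade_balance = -5*subsidy + 25.
Solve -5*subsidy + 25 = 50: subsidy = (50 - 25) / -5 = -5.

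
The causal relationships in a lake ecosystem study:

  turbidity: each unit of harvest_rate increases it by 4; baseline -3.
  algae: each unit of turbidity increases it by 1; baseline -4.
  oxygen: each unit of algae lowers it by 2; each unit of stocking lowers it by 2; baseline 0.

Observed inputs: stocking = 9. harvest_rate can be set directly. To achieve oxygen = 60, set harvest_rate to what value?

Substituting into the algae equation gives algae = 4*harvest_rate - 7.
Substituting into the oxygen equation gives oxygen = -8*harvest_rate - 4.
Solve -8*harvest_rate - 4 = 60: harvest_rate = (60 + 4) / -8 = -8.

harvest_rate = -8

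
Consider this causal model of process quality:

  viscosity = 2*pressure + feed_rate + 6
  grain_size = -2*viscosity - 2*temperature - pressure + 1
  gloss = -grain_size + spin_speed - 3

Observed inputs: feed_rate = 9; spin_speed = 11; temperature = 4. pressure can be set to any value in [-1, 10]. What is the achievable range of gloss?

40 to 95

Substituting into the viscosity equation gives viscosity = 2*pressure + 15.
grain_size becomes -5*pressure - 37.
gloss becomes 5*pressure + 45.
Linear in pressure, so extremes are at the endpoints: pressure = -1 gives gloss = 40; pressure = 10 gives gloss = 95.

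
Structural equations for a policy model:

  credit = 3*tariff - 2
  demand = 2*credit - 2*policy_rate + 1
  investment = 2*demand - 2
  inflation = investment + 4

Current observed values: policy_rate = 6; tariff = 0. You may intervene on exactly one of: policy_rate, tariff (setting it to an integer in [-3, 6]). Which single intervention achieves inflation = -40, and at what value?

Intervening on policy_rate: inflation = -4*policy_rate - 4. Reaching -40 requires policy_rate = 9, outside [-3, 6].
Intervening on tariff: with other inputs at their observed values, inflation = 12*tariff - 28. Solving for -40 gives tariff = -1, within [-3, 6].

set tariff = -1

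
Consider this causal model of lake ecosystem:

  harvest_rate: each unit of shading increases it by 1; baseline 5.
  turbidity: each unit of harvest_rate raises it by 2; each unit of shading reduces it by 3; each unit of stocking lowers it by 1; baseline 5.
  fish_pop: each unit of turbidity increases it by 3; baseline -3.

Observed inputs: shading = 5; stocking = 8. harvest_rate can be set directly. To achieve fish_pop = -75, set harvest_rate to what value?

Intervening on harvest_rate fixes its value directly, overriding its dependence on shading.
Substituting into the turbidity equation gives turbidity = 2*harvest_rate - 18.
fish_pop becomes 6*harvest_rate - 57.
Solve 6*harvest_rate - 57 = -75: harvest_rate = (-75 + 57) / 6 = -3.

harvest_rate = -3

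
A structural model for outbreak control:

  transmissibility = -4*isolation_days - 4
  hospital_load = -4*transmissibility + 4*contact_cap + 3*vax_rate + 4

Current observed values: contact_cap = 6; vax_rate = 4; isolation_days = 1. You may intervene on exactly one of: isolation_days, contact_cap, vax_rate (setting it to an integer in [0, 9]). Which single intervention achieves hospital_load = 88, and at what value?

Intervening on isolation_days: with other inputs at their observed values, hospital_load = 16*isolation_days + 56. Solving for 88 gives isolation_days = 2, within [0, 9].
Intervening on contact_cap: hospital_load = 4*contact_cap + 48. Reaching 88 requires contact_cap = 10, outside [0, 9].
Intervening on vax_rate: hospital_load = 3*vax_rate + 60. Reaching 88 requires vax_rate = 28/3, not an integer.

set isolation_days = 2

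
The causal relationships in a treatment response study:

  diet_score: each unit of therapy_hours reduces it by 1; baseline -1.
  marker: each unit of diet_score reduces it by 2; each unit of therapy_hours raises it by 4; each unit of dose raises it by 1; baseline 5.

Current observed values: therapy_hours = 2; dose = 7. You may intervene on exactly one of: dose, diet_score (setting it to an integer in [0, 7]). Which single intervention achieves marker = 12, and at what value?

Intervening on dose: marker = dose + 19. Reaching 12 requires dose = -7, outside [0, 7].
Intervening on diet_score: with other inputs at their observed values, marker = -2*diet_score + 20. Solving for 12 gives diet_score = 4, within [0, 7].

set diet_score = 4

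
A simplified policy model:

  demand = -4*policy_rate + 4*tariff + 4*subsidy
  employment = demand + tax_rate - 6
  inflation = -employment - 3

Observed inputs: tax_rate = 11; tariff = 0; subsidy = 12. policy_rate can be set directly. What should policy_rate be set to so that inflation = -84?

policy_rate = -7

Substituting into the demand equation gives demand = -4*policy_rate + 48.
employment becomes -4*policy_rate + 53.
So inflation = 4*policy_rate - 56.
Solve 4*policy_rate - 56 = -84: policy_rate = (-84 + 56) / 4 = -7.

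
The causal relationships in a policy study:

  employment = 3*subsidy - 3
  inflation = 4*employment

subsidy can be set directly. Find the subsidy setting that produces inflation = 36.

subsidy = 4

Substituting into the inflation equation gives inflation = 12*subsidy - 12.
Solve 12*subsidy - 12 = 36: subsidy = (36 + 12) / 12 = 4.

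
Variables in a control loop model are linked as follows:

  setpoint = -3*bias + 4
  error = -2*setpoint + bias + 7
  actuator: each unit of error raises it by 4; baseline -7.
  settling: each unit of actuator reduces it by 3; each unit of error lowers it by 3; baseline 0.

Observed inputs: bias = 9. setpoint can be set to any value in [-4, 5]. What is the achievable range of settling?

Intervening on setpoint fixes its value directly, overriding its dependence on bias.
Substituting into the error equation gives error = -2*setpoint + 16.
Substituting into the actuator equation gives actuator = -8*setpoint + 57.
settling becomes 30*setpoint - 219.
Linear in setpoint, so extremes are at the endpoints: setpoint = -4 gives settling = -339; setpoint = 5 gives settling = -69.

-339 to -69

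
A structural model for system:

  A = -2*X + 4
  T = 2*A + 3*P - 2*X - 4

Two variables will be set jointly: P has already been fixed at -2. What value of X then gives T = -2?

With P held at -2:
Substituting into the T equation gives T = -6*X - 2.
Solve -6*X - 2 = -2: X = (-2 + 2) / -6 = 0.

X = 0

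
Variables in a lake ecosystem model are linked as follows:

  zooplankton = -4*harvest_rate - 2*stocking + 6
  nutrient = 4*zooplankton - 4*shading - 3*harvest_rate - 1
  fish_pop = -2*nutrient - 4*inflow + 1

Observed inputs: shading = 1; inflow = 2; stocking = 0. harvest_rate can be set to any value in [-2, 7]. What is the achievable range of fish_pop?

-121 to 221

Substituting into the zooplankton equation gives zooplankton = -4*harvest_rate + 6.
Substituting into the nutrient equation gives nutrient = -19*harvest_rate + 19.
Substituting into the fish_pop equation gives fish_pop = 38*harvest_rate - 45.
Linear in harvest_rate, so extremes are at the endpoints: harvest_rate = -2 gives fish_pop = -121; harvest_rate = 7 gives fish_pop = 221.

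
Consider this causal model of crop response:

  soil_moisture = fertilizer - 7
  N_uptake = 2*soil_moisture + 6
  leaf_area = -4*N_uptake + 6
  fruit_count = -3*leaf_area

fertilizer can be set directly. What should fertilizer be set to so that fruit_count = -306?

fertilizer = -8

Substituting into the N_uptake equation gives N_uptake = 2*fertilizer - 8.
This gives leaf_area = -8*fertilizer + 38.
So fruit_count = 24*fertilizer - 114.
Solve 24*fertilizer - 114 = -306: fertilizer = (-306 + 114) / 24 = -8.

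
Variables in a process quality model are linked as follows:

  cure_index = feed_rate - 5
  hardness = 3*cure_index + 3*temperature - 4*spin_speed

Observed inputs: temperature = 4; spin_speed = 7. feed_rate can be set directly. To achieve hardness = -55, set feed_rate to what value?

Substituting into the hardness equation gives hardness = 3*feed_rate - 31.
Solve 3*feed_rate - 31 = -55: feed_rate = (-55 + 31) / 3 = -8.

feed_rate = -8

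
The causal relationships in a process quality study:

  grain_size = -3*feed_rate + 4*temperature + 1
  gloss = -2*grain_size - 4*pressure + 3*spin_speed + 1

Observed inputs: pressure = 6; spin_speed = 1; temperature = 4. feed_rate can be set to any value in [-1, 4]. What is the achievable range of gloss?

-60 to -30

Substituting into the grain_size equation gives grain_size = -3*feed_rate + 17.
Substituting into the gloss equation gives gloss = 6*feed_rate - 54.
Linear in feed_rate, so extremes are at the endpoints: feed_rate = -1 gives gloss = -60; feed_rate = 4 gives gloss = -30.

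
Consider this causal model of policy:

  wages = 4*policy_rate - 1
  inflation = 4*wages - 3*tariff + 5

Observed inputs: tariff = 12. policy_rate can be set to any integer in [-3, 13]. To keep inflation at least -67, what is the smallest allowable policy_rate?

policy_rate = -2

Substituting into the inflation equation gives inflation = 16*policy_rate - 35.
Require 16*policy_rate - 35 ≥ -67, so policy_rate ≥ -2.
The smallest integer in [-3, 13] satisfying this is -2.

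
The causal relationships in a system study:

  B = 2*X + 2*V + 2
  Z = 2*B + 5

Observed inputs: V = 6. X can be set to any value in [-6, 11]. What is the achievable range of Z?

9 to 77

Substituting into the B equation gives B = 2*X + 14.
This gives Z = 4*X + 33.
Linear in X, so extremes are at the endpoints: X = -6 gives Z = 9; X = 11 gives Z = 77.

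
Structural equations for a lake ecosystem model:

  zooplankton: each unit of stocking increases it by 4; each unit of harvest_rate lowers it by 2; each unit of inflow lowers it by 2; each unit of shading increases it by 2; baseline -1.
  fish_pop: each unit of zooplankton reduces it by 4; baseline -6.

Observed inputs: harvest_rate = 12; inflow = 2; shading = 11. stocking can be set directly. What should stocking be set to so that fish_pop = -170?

Substituting into the zooplankton equation gives zooplankton = 4*stocking - 7.
This gives fish_pop = -16*stocking + 22.
Solve -16*stocking + 22 = -170: stocking = (-170 - 22) / -16 = 12.

stocking = 12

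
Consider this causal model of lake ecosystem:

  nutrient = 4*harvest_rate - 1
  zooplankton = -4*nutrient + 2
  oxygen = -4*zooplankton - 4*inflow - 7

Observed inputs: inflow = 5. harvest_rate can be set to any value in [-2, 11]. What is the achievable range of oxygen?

-179 to 653

Substituting into the zooplankton equation gives zooplankton = -16*harvest_rate + 6.
Substituting into the oxygen equation gives oxygen = 64*harvest_rate - 51.
Linear in harvest_rate, so extremes are at the endpoints: harvest_rate = -2 gives oxygen = -179; harvest_rate = 11 gives oxygen = 653.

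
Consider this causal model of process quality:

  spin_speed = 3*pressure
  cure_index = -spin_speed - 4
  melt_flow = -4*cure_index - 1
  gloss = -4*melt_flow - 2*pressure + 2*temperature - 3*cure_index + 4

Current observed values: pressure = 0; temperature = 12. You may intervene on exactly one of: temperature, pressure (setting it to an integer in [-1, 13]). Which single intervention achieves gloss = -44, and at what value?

Intervening on temperature: with other inputs at their observed values, gloss = 2*temperature - 44. Solving for -44 gives temperature = 0, within [-1, 13].
Intervening on pressure: gloss = -41*pressure - 20. Reaching -44 requires pressure = 24/41, not an integer.

set temperature = 0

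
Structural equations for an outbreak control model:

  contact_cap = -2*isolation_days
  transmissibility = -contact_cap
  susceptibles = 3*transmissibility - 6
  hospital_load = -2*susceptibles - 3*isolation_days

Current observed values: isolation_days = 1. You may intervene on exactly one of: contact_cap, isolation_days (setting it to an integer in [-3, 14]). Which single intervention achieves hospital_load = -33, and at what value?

set isolation_days = 3

Intervening on contact_cap: hospital_load = 6*contact_cap + 9. Reaching -33 requires contact_cap = -7, outside [-3, 14].
Intervening on isolation_days: with other inputs at their observed values, hospital_load = -15*isolation_days + 12. Solving for -33 gives isolation_days = 3, within [-3, 14].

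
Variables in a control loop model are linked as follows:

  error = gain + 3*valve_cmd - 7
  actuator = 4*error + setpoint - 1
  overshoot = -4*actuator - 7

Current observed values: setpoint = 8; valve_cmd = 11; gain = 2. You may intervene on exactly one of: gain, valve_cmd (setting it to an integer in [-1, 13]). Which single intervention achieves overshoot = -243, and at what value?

set valve_cmd = 6

Intervening on gain: overshoot = -16*gain - 451. Reaching -243 requires gain = -13, outside [-1, 13].
Intervening on valve_cmd: with other inputs at their observed values, overshoot = -48*valve_cmd + 45. Solving for -243 gives valve_cmd = 6, within [-1, 13].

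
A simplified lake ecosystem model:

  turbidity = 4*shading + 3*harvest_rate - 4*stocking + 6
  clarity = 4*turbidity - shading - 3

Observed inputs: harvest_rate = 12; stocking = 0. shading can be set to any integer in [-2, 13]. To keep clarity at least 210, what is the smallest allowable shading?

shading = 3

Substituting into the turbidity equation gives turbidity = 4*shading + 42.
Substituting into the clarity equation gives clarity = 15*shading + 165.
Require 15*shading + 165 ≥ 210, so shading ≥ 3.
The smallest integer in [-2, 13] satisfying this is 3.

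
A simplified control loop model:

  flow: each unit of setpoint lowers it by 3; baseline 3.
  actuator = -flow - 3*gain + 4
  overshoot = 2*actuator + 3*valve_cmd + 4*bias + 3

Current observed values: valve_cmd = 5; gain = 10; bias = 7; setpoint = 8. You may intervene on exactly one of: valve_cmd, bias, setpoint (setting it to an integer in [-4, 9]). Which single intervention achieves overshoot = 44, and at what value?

set bias = 9

Intervening on valve_cmd: overshoot = 3*valve_cmd + 21. Reaching 44 requires valve_cmd = 23/3, not an integer.
Intervening on bias: with other inputs at their observed values, overshoot = 4*bias + 8. Solving for 44 gives bias = 9, within [-4, 9].
Intervening on setpoint: overshoot = 6*setpoint - 12. Reaching 44 requires setpoint = 28/3, not an integer.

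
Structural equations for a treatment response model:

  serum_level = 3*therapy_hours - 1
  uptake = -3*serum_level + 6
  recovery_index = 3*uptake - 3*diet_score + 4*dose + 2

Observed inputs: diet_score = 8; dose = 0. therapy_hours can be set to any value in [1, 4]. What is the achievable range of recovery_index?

Substituting into the uptake equation gives uptake = -9*therapy_hours + 9.
Substituting into the recovery_index equation gives recovery_index = -27*therapy_hours + 5.
Linear in therapy_hours, so extremes are at the endpoints: therapy_hours = 1 gives recovery_index = -22; therapy_hours = 4 gives recovery_index = -103.

-103 to -22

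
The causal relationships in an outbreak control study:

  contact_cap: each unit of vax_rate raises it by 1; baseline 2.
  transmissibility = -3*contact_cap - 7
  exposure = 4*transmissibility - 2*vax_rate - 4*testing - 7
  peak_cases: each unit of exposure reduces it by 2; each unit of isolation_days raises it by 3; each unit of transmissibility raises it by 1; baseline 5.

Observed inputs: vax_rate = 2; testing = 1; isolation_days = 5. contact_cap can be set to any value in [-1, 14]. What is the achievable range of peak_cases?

Intervening on contact_cap fixes its value directly, overriding its dependence on vax_rate.
Substituting into the exposure equation gives exposure = -12*contact_cap - 43.
peak_cases becomes 21*contact_cap + 99.
Linear in contact_cap, so extremes are at the endpoints: contact_cap = -1 gives peak_cases = 78; contact_cap = 14 gives peak_cases = 393.

78 to 393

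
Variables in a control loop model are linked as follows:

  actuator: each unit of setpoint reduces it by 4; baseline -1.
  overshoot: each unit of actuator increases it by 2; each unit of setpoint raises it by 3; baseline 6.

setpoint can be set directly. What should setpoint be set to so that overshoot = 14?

Substituting into the overshoot equation gives overshoot = -5*setpoint + 4.
Solve -5*setpoint + 4 = 14: setpoint = (14 - 4) / -5 = -2.

setpoint = -2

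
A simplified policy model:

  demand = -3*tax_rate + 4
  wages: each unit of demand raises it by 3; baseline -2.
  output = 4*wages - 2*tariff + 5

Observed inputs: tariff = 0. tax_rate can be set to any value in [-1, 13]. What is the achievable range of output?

Substituting into the wages equation gives wages = -9*tax_rate + 10.
Substituting into the output equation gives output = -36*tax_rate + 45.
Linear in tax_rate, so extremes are at the endpoints: tax_rate = -1 gives output = 81; tax_rate = 13 gives output = -423.

-423 to 81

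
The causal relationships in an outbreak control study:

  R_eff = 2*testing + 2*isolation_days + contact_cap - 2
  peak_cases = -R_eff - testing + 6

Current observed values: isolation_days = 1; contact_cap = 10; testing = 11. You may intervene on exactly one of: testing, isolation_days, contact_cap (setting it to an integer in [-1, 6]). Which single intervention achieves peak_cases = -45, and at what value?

set isolation_days = 5

Intervening on testing: peak_cases = -3*testing - 4. Reaching -45 requires testing = 41/3, not an integer.
Intervening on isolation_days: with other inputs at their observed values, peak_cases = -2*isolation_days - 35. Solving for -45 gives isolation_days = 5, within [-1, 6].
Intervening on contact_cap: peak_cases = -contact_cap - 27. Reaching -45 requires contact_cap = 18, outside [-1, 6].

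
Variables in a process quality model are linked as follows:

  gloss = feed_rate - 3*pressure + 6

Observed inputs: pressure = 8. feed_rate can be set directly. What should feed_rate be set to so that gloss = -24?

Substituting into the gloss equation gives gloss = feed_rate - 18.
Solve feed_rate - 18 = -24: feed_rate = (-24 + 18) / 1 = -6.

feed_rate = -6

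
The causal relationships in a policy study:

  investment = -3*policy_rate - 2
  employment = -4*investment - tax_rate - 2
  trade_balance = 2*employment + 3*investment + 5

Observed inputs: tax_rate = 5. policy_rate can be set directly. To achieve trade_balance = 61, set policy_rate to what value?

policy_rate = 4

Substituting into the employment equation gives employment = 12*policy_rate + 1.
Substituting into the trade_balance equation gives trade_balance = 15*policy_rate + 1.
Solve 15*policy_rate + 1 = 61: policy_rate = (61 - 1) / 15 = 4.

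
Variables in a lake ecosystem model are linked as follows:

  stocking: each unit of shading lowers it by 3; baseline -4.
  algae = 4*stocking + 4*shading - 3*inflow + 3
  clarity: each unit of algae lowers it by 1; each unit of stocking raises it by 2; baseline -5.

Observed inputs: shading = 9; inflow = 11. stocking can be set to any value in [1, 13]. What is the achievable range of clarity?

Intervening on stocking fixes its value directly, overriding its dependence on shading.
Substituting into the algae equation gives algae = 4*stocking + 6.
Substituting into the clarity equation gives clarity = -2*stocking - 11.
Linear in stocking, so extremes are at the endpoints: stocking = 1 gives clarity = -13; stocking = 13 gives clarity = -37.

-37 to -13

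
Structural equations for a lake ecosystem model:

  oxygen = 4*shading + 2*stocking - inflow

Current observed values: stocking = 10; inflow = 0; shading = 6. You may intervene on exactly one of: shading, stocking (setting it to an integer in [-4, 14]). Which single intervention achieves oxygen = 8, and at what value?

Intervening on shading: with other inputs at their observed values, oxygen = 4*shading + 20. Solving for 8 gives shading = -3, within [-4, 14].
Intervening on stocking: oxygen = 2*stocking + 24. Reaching 8 requires stocking = -8, outside [-4, 14].

set shading = -3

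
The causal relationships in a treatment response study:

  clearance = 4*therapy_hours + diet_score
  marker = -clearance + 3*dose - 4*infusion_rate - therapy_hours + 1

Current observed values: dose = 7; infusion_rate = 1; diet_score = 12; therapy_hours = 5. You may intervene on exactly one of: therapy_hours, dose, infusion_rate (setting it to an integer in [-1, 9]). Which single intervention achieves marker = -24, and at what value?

Intervening on therapy_hours: with other inputs at their observed values, marker = -5*therapy_hours + 6. Solving for -24 gives therapy_hours = 6, within [-1, 9].
Intervening on dose: marker = 3*dose - 40. Reaching -24 requires dose = 16/3, not an integer.
Intervening on infusion_rate: marker = -4*infusion_rate - 15. Reaching -24 requires infusion_rate = 9/4, not an integer.

set therapy_hours = 6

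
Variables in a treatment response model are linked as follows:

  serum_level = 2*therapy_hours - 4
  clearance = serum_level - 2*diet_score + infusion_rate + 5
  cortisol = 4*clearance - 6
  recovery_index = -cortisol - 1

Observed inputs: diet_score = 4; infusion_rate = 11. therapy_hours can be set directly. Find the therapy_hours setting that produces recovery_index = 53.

Substituting into the clearance equation gives clearance = 2*therapy_hours + 4.
Substituting into the cortisol equation gives cortisol = 8*therapy_hours + 10.
This gives recovery_index = -8*therapy_hours - 11.
Solve -8*therapy_hours - 11 = 53: therapy_hours = (53 + 11) / -8 = -8.

therapy_hours = -8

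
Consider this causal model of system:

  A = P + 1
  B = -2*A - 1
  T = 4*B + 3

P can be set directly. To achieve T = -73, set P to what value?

Substituting into the B equation gives B = -2*P - 3.
T becomes -8*P - 9.
Solve -8*P - 9 = -73: P = (-73 + 9) / -8 = 8.

P = 8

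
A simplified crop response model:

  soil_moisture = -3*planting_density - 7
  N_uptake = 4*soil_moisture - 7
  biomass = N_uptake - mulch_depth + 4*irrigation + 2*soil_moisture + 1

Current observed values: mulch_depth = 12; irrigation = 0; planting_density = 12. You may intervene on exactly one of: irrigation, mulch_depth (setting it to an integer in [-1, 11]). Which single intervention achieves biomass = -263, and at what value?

set mulch_depth = -1

Intervening on irrigation: biomass = 4*irrigation - 276. Reaching -263 requires irrigation = 13/4, not an integer.
Intervening on mulch_depth: with other inputs at their observed values, biomass = -mulch_depth - 264. Solving for -263 gives mulch_depth = -1, within [-1, 11].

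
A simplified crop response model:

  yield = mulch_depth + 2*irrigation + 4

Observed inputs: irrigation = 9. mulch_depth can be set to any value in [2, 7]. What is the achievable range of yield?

Substituting into the yield equation gives yield = mulch_depth + 22.
Linear in mulch_depth, so extremes are at the endpoints: mulch_depth = 2 gives yield = 24; mulch_depth = 7 gives yield = 29.

24 to 29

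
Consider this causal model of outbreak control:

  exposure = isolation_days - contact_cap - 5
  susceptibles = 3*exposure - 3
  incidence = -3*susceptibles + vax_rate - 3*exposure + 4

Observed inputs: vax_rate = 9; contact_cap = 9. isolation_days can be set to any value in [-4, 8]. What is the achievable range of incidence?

94 to 238

Substituting into the exposure equation gives exposure = isolation_days - 14.
Substituting into the susceptibles equation gives susceptibles = 3*isolation_days - 45.
Substituting into the incidence equation gives incidence = -12*isolation_days + 190.
Linear in isolation_days, so extremes are at the endpoints: isolation_days = -4 gives incidence = 238; isolation_days = 8 gives incidence = 94.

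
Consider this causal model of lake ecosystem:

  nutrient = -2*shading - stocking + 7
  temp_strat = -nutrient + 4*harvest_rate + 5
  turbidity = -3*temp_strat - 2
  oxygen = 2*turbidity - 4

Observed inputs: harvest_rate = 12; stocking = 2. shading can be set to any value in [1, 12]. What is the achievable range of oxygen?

Substituting into the nutrient equation gives nutrient = -2*shading + 5.
Substituting into the temp_strat equation gives temp_strat = 2*shading + 48.
Substituting into the turbidity equation gives turbidity = -6*shading - 146.
This gives oxygen = -12*shading - 296.
Linear in shading, so extremes are at the endpoints: shading = 1 gives oxygen = -308; shading = 12 gives oxygen = -440.

-440 to -308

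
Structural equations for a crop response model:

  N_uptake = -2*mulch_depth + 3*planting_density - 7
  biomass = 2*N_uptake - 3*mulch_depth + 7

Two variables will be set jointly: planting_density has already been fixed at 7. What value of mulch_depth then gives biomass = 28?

mulch_depth = 1

With planting_density held at 7:
Substituting into the N_uptake equation gives N_uptake = -2*mulch_depth + 14.
Substituting into the biomass equation gives biomass = -7*mulch_depth + 35.
Solve -7*mulch_depth + 35 = 28: mulch_depth = (28 - 35) / -7 = 1.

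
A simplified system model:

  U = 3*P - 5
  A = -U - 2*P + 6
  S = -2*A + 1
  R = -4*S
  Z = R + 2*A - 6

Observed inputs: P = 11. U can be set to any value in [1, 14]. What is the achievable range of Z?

Intervening on U fixes its value directly, overriding its dependence on P.
Substituting into the A equation gives A = -U - 16.
Substituting into the S equation gives S = 2*U + 33.
Substituting into the R equation gives R = -8*U - 132.
Substituting into the Z equation gives Z = -10*U - 170.
Linear in U, so extremes are at the endpoints: U = 1 gives Z = -180; U = 14 gives Z = -310.

-310 to -180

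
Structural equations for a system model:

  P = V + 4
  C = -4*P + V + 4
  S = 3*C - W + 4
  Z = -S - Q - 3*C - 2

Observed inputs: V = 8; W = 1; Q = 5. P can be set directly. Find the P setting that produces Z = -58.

Intervening on P fixes its value directly, overriding its dependence on V.
Substituting into the C equation gives C = -4*P + 12.
S becomes -12*P + 39.
Substituting into the Z equation gives Z = 24*P - 82.
Solve 24*P - 82 = -58: P = (-58 + 82) / 24 = 1.

P = 1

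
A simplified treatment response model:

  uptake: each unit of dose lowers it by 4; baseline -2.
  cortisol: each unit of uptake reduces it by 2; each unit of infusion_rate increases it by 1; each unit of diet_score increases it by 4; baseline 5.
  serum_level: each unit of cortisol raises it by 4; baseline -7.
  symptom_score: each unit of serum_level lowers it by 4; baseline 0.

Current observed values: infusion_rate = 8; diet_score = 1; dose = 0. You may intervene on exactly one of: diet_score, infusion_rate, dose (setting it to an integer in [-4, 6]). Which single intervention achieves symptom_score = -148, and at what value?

set infusion_rate = -2

Intervening on diet_score: symptom_score = -64*diet_score - 244. Reaching -148 requires diet_score = -3/2, not an integer.
Intervening on infusion_rate: with other inputs at their observed values, symptom_score = -16*infusion_rate - 180. Solving for -148 gives infusion_rate = -2, within [-4, 6].
Intervening on dose: symptom_score = -128*dose - 308. Reaching -148 requires dose = -5/4, not an integer.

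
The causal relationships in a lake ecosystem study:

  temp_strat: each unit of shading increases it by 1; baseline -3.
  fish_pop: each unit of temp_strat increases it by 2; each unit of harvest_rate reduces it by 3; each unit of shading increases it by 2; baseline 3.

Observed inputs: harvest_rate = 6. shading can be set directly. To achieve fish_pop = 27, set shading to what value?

Substituting into the fish_pop equation gives fish_pop = 4*shading - 21.
Solve 4*shading - 21 = 27: shading = (27 + 21) / 4 = 12.

shading = 12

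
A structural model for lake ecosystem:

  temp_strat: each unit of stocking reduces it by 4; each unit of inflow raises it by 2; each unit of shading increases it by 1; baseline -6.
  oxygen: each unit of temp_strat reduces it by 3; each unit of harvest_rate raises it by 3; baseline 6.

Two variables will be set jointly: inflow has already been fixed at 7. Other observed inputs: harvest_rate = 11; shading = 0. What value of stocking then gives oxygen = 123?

With inflow held at 7:
Substituting into the temp_strat equation gives temp_strat = -4*stocking + 8.
Substituting into the oxygen equation gives oxygen = 12*stocking + 15.
Solve 12*stocking + 15 = 123: stocking = (123 - 15) / 12 = 9.

stocking = 9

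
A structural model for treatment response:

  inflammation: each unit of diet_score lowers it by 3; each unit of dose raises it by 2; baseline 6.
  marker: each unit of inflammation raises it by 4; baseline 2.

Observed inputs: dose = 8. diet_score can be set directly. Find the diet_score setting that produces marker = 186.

diet_score = -8

Substituting into the inflammation equation gives inflammation = -3*diet_score + 22.
This gives marker = -12*diet_score + 90.
Solve -12*diet_score + 90 = 186: diet_score = (186 - 90) / -12 = -8.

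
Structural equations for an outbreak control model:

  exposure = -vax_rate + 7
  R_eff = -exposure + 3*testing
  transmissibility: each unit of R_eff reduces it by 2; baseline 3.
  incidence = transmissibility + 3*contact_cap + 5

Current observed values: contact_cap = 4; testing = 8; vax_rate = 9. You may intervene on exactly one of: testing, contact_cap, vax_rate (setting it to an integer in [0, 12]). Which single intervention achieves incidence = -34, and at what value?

Intervening on testing: incidence = -6*testing + 16. Reaching -34 requires testing = 25/3, not an integer.
Intervening on contact_cap: incidence = 3*contact_cap - 44. Reaching -34 requires contact_cap = 10/3, not an integer.
Intervening on vax_rate: with other inputs at their observed values, incidence = -2*vax_rate - 14. Solving for -34 gives vax_rate = 10, within [0, 12].

set vax_rate = 10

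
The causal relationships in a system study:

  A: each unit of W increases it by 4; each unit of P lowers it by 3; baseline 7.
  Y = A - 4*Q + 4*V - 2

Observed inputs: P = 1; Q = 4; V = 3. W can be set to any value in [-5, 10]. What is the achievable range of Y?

Substituting into the A equation gives A = 4*W + 4.
So Y = 4*W - 2.
Linear in W, so extremes are at the endpoints: W = -5 gives Y = -22; W = 10 gives Y = 38.

-22 to 38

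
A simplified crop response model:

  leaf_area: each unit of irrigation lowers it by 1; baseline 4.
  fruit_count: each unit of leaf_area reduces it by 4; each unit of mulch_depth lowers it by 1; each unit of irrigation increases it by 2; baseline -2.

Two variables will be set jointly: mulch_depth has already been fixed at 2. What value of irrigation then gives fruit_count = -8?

With mulch_depth held at 2:
Substituting into the fruit_count equation gives fruit_count = 6*irrigation - 20.
Solve 6*irrigation - 20 = -8: irrigation = (-8 + 20) / 6 = 2.

irrigation = 2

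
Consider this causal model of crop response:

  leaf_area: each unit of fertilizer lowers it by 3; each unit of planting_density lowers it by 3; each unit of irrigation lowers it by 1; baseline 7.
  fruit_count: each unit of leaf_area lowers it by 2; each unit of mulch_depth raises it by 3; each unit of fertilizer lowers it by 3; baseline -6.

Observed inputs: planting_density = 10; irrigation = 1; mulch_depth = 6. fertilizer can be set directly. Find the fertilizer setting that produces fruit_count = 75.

fertilizer = 5

Substituting into the leaf_area equation gives leaf_area = -3*fertilizer - 24.
Substituting into the fruit_count equation gives fruit_count = 3*fertilizer + 60.
Solve 3*fertilizer + 60 = 75: fertilizer = (75 - 60) / 3 = 5.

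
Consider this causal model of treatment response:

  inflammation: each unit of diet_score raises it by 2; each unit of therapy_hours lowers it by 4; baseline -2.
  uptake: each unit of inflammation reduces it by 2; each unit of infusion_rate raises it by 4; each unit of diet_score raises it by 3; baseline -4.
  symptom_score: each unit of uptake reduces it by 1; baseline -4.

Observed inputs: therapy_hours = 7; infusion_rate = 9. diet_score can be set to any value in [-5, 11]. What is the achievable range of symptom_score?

Substituting into the inflammation equation gives inflammation = 2*diet_score - 30.
Substituting into the uptake equation gives uptake = -diet_score + 92.
Substituting into the symptom_score equation gives symptom_score = diet_score - 96.
Linear in diet_score, so extremes are at the endpoints: diet_score = -5 gives symptom_score = -101; diet_score = 11 gives symptom_score = -85.

-101 to -85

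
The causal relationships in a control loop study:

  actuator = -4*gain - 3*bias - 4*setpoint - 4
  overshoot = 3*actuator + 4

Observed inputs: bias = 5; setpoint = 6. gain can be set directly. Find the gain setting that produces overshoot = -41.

gain = -7

Substituting into the actuator equation gives actuator = -4*gain - 43.
Substituting into the overshoot equation gives overshoot = -12*gain - 125.
Solve -12*gain - 125 = -41: gain = (-41 + 125) / -12 = -7.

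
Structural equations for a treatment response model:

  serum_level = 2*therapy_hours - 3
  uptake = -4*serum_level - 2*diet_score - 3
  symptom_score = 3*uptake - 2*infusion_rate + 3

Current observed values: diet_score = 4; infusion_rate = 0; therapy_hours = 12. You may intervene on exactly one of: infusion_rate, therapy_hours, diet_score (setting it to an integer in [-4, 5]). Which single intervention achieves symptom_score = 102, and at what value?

set therapy_hours = -4

Intervening on infusion_rate: symptom_score = -2*infusion_rate - 282. Reaching 102 requires infusion_rate = -192, outside [-4, 5].
Intervening on therapy_hours: with other inputs at their observed values, symptom_score = -24*therapy_hours + 6. Solving for 102 gives therapy_hours = -4, within [-4, 5].
Intervening on diet_score: symptom_score = -6*diet_score - 258. Reaching 102 requires diet_score = -60, outside [-4, 5].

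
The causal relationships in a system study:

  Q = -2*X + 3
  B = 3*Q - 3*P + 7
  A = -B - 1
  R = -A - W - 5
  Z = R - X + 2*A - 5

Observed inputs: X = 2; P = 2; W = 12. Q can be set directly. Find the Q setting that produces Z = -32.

Intervening on Q fixes its value directly, overriding its dependence on X.
Substituting into the B equation gives B = 3*Q + 1.
This gives A = -3*Q - 2.
So R = 3*Q - 15.
So Z = -3*Q - 26.
Solve -3*Q - 26 = -32: Q = (-32 + 26) / -3 = 2.

Q = 2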